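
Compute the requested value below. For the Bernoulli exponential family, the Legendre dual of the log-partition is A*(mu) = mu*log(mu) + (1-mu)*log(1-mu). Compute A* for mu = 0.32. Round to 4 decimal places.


Legendre transform for Bernoulli:
A*(mu) = mu*log(mu) + (1-mu)*log(1-mu).
mu = 0.32, 1-mu = 0.68.
mu*log(mu) = 0.32*log(0.32) = -0.364619.
(1-mu)*log(1-mu) = 0.68*log(0.68) = -0.26225.
A* = -0.364619 + -0.26225 = -0.6269

-0.6269


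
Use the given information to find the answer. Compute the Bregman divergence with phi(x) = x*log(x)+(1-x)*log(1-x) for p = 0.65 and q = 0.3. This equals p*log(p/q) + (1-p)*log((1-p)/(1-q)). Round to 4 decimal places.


Bregman divergence with negative entropy generator:
D = p*log(p/q) + (1-p)*log((1-p)/(1-q)).
p = 0.65, q = 0.3.
p*log(p/q) = 0.65*log(0.65/0.3) = 0.502573.
(1-p)*log((1-p)/(1-q)) = 0.35*log(0.35/0.7) = -0.242602.
D = 0.502573 + -0.242602 = 0.2600

0.2600


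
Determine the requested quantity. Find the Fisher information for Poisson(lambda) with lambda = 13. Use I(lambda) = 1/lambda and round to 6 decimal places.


Fisher information for Poisson: I(lambda) = 1/lambda.
lambda = 13.
I(lambda) = 1/13 = 0.076923

0.076923


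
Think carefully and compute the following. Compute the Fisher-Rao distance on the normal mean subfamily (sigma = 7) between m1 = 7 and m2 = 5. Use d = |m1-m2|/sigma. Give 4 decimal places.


On the fixed-variance normal subfamily, geodesic distance = |m1-m2|/sigma.
|7 - 5| = 2.
sigma = 7.
d = 2/7 = 0.2857

0.2857


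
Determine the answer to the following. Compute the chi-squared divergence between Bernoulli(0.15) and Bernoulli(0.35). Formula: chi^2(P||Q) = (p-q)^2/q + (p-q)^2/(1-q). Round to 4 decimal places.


Chi-squared divergence between Bernoulli distributions:
chi^2 = (p-q)^2/q + (p-q)^2/(1-q).
p = 0.15, q = 0.35, p-q = -0.2.
(p-q)^2 = 0.04.
term1 = 0.04/0.35 = 0.114286.
term2 = 0.04/0.65 = 0.061538.
chi^2 = 0.114286 + 0.061538 = 0.1758

0.1758


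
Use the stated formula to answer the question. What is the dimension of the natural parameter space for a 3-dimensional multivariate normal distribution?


Exponential family dimension calculation:
For 3-dim MVN: mean has 3 params, covariance has 3*4/2 = 6 unique entries.
Total dim = 3 + 6 = 9.

9


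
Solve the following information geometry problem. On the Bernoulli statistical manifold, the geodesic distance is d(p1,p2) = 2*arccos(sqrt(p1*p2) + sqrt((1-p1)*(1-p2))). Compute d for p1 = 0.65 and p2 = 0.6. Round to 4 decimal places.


Geodesic distance on Bernoulli manifold:
d(p1,p2) = 2*arccos(sqrt(p1*p2) + sqrt((1-p1)*(1-p2))).
sqrt(p1*p2) = sqrt(0.65*0.6) = 0.6245.
sqrt((1-p1)*(1-p2)) = sqrt(0.35*0.4) = 0.374166.
arg = 0.6245 + 0.374166 = 0.998666.
d = 2*arccos(0.998666) = 0.1033

0.1033


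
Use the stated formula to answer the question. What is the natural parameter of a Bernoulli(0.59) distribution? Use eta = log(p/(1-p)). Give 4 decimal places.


Natural parameter for Bernoulli: eta = log(p/(1-p)).
p = 0.59, 1-p = 0.41.
p/(1-p) = 1.439024.
eta = log(1.439024) = 0.3640

0.3640


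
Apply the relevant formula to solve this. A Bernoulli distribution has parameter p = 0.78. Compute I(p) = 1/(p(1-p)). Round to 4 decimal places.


For Bernoulli(p), Fisher information is I(p) = 1/(p*(1-p)).
p = 0.78, 1-p = 0.22.
p*(1-p) = 0.1716.
I(p) = 1/0.1716 = 5.8275

5.8275


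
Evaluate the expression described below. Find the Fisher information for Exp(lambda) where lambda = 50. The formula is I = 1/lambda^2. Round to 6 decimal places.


Fisher information for exponential: I(lambda) = 1/lambda^2.
lambda = 50, lambda^2 = 2500.
I = 1/2500 = 0.000400

0.000400


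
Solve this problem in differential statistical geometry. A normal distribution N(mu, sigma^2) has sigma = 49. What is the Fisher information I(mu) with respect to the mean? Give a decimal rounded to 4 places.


The Fisher information for the mean of a normal distribution is I(mu) = 1/sigma^2.
sigma = 49, so sigma^2 = 2401.
I(mu) = 1/2401 = 0.0004

0.0004


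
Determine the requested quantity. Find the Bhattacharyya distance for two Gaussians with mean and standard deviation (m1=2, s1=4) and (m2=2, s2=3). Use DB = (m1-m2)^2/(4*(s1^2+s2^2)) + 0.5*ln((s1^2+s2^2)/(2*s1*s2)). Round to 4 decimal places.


Bhattacharyya distance between two Gaussians:
DB = (m1-m2)^2/(4*(s1^2+s2^2)) + (1/2)*ln((s1^2+s2^2)/(2*s1*s2)).
(m1-m2)^2 = (0)^2 = 0.
s1^2+s2^2 = 16 + 9 = 25.
term1 = 0/100 = 0.0.
term2 = 0.5*ln(25/24.0) = 0.020411.
DB = 0.0 + 0.020411 = 0.0204

0.0204


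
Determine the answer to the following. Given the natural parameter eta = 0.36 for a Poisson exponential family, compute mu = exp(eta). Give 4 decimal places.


Expectation parameter for Poisson exponential family:
mu = exp(eta).
eta = 0.36.
mu = exp(0.36) = 1.4333

1.4333


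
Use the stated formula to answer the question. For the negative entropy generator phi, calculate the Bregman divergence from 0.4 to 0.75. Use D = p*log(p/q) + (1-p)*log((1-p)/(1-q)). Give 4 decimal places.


Bregman divergence with negative entropy generator:
D = p*log(p/q) + (1-p)*log((1-p)/(1-q)).
p = 0.4, q = 0.75.
p*log(p/q) = 0.4*log(0.4/0.75) = -0.251443.
(1-p)*log((1-p)/(1-q)) = 0.6*log(0.6/0.25) = 0.525281.
D = -0.251443 + 0.525281 = 0.2738

0.2738


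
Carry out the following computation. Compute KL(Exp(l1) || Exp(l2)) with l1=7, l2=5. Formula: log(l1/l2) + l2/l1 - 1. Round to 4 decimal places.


KL divergence for exponential family:
KL = log(l1/l2) + l2/l1 - 1.
log(7/5) = 0.336472.
5/7 = 0.714286.
KL = 0.336472 + 0.714286 - 1 = 0.0508

0.0508


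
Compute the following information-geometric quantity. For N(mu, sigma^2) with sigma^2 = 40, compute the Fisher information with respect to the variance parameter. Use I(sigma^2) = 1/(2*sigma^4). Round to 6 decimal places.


Fisher information for variance: I(sigma^2) = 1/(2*sigma^4).
sigma^2 = 40, so sigma^4 = 1600.
I = 1/(2*1600) = 1/3200 = 0.000313

0.000313


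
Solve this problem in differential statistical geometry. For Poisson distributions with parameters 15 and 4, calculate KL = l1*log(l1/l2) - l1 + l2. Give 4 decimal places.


KL divergence for Poisson:
KL = l1*log(l1/l2) - l1 + l2.
l1 = 15, l2 = 4.
log(15/4) = 1.321756.
l1*log(l1/l2) = 15 * 1.321756 = 19.826338.
KL = 19.826338 - 15 + 4 = 8.8263

8.8263


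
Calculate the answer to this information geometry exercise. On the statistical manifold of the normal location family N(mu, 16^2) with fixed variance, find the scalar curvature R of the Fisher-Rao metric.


This family has a single free parameter, so its statistical manifold
is 1-dimensional. The Riemann curvature tensor of any 1-dimensional
Riemannian manifold vanishes identically, so R = 0.

0


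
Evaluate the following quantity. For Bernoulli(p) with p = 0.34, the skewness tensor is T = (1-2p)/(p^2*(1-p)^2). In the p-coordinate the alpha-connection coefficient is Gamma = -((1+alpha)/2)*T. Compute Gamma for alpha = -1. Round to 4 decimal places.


Skewness (Amari-Chentsov) tensor: T = (1-2p)/(p^2*(1-p)^2).
p = 0.34, 1-2p = 0.32, p^2 = 0.1156, (1-p)^2 = 0.4356.
T = 0.32/(0.1156 * 0.4356) = 6.354835.
In the p-coordinate, Gamma^(alpha) = Gamma^(0) - (alpha/2)*T with Gamma^(0) = (1/2)*g'(p) = -T/2,
so Gamma^(alpha) = -((1+alpha)/2)*T.
alpha = -1, -(1+alpha)/2 = 0.0.
Gamma = 0.0 * 6.354835 = 0.0000

0.0000


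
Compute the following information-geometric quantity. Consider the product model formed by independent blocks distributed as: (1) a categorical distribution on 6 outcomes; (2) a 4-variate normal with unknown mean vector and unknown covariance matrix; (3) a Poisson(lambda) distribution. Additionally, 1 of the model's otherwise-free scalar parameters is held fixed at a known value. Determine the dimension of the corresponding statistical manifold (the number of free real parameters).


The dimension of a statistical manifold equals the number of free
(independent) real parameters of the model. For a product of independent
blocks the parameter counts add.
- categorical on 6 outcomes (probabilities sum to 1): 6-1 = 5.
- 4-variate normal: 4 (mean) + 4*5/2 = 10 (symmetric covariance) = 14.
- Poisson (lambda): 1.
Total = 5 + 14 + 1 = 20.
1 parameter(s) fixed at known values: 20 - 1 = 19.
Dimension = 19

19


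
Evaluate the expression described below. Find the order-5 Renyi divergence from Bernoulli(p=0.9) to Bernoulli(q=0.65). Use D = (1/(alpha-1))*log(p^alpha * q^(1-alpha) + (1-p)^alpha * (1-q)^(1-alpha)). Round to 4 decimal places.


Renyi divergence of order alpha between Bernoulli distributions:
D = (1/(alpha-1))*log(p^alpha * q^(1-alpha) + (1-p)^alpha * (1-q)^(1-alpha)).
alpha = 5, p = 0.9, q = 0.65.
p^alpha * q^(1-alpha) = 0.9^5 * 0.65^-4 = 3.307951.
(1-p)^alpha * (1-q)^(1-alpha) = 0.1^5 * 0.35^-4 = 0.000666.
sum = 3.307951 + 0.000666 = 3.308618.
D = (1/4)*log(3.308618) = 0.2991

0.2991


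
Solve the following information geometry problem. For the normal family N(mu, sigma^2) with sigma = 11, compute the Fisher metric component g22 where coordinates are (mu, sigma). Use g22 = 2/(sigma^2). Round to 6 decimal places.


For the 2-parameter normal family, the Fisher metric has:
  g11 = 1/sigma^2, g22 = 2/sigma^2.
sigma = 11, sigma^2 = 121.
g22 = 0.016529

0.016529


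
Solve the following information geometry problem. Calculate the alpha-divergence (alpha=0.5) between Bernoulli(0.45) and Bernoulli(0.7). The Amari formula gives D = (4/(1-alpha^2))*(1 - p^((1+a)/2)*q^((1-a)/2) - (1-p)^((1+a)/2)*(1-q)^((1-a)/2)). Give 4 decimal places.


Amari alpha-divergence:
D = (4/(1-alpha^2))*(1 - p^((1+a)/2)*q^((1-a)/2) - (1-p)^((1+a)/2)*(1-q)^((1-a)/2)).
alpha = 0.5, p = 0.45, q = 0.7.
e1 = (1+alpha)/2 = 0.75, e2 = (1-alpha)/2 = 0.25.
t1 = p^e1 * q^e2 = 0.45^0.75 * 0.7^0.25 = 0.502555.
t2 = (1-p)^e1 * (1-q)^e2 = 0.55^0.75 * 0.3^0.25 = 0.472664.
4/(1-alpha^2) = 5.333333.
D = 5.333333*(1 - 0.502555 - 0.472664) = 0.1322

0.1322


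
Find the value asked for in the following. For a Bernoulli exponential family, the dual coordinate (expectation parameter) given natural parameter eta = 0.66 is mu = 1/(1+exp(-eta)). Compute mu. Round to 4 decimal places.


Dual coordinate (expectation parameter) for Bernoulli:
mu = 1/(1+exp(-eta)).
eta = 0.66.
exp(-eta) = exp(-0.66) = 0.516851.
mu = 1/(1+0.516851) = 0.6593

0.6593


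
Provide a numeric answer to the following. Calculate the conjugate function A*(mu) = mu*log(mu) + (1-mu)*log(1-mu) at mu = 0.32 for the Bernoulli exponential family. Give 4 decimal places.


Legendre transform for Bernoulli:
A*(mu) = mu*log(mu) + (1-mu)*log(1-mu).
mu = 0.32, 1-mu = 0.68.
mu*log(mu) = 0.32*log(0.32) = -0.364619.
(1-mu)*log(1-mu) = 0.68*log(0.68) = -0.26225.
A* = -0.364619 + -0.26225 = -0.6269

-0.6269


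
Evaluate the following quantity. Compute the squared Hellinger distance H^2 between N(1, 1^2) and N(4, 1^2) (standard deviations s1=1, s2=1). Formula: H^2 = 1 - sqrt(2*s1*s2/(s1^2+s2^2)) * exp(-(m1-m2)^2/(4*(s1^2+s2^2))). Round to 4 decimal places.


Squared Hellinger distance for Gaussians:
H^2 = 1 - sqrt(2*s1*s2/(s1^2+s2^2)) * exp(-(m1-m2)^2/(4*(s1^2+s2^2))).
s1^2 = 1, s2^2 = 1, s1^2+s2^2 = 2.
sqrt(2*1*1/(2)) = 1.0.
(m1-m2)^2 = (-3)^2 = 9.
exp(-9/(4*2)) = exp(-1.125) = 0.324652.
H^2 = 1 - 1.0*0.324652 = 0.6753

0.6753


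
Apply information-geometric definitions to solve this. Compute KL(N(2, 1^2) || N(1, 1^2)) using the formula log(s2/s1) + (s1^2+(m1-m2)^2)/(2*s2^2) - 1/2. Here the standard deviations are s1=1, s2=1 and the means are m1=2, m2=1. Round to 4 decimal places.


KL divergence between normal distributions:
KL = log(s2/s1) + (s1^2 + (m1-m2)^2)/(2*s2^2) - 1/2.
log(1/1) = 0.0.
(1^2 + (2-1)^2)/(2*1^2) = (1 + 1)/2 = 1.0.
KL = 0.0 + 1.0 - 0.5 = 0.5000

0.5000


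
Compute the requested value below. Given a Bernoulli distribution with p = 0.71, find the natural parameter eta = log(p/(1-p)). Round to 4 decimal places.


Natural parameter for Bernoulli: eta = log(p/(1-p)).
p = 0.71, 1-p = 0.29.
p/(1-p) = 2.448276.
eta = log(2.448276) = 0.8954

0.8954


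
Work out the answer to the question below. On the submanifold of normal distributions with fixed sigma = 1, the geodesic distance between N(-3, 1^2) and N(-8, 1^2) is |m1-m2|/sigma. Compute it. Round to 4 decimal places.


On the fixed-variance normal subfamily, geodesic distance = |m1-m2|/sigma.
|-3 - -8| = 5.
sigma = 1.
d = 5/1 = 5.0000

5.0000


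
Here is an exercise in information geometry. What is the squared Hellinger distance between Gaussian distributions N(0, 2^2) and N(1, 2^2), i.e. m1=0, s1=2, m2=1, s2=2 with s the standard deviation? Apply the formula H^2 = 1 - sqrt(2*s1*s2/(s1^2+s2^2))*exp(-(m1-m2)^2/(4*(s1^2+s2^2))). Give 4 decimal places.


Squared Hellinger distance for Gaussians:
H^2 = 1 - sqrt(2*s1*s2/(s1^2+s2^2)) * exp(-(m1-m2)^2/(4*(s1^2+s2^2))).
s1^2 = 4, s2^2 = 4, s1^2+s2^2 = 8.
sqrt(2*2*2/(8)) = 1.0.
(m1-m2)^2 = (-1)^2 = 1.
exp(-1/(4*8)) = exp(-0.03125) = 0.969233.
H^2 = 1 - 1.0*0.969233 = 0.0308

0.0308


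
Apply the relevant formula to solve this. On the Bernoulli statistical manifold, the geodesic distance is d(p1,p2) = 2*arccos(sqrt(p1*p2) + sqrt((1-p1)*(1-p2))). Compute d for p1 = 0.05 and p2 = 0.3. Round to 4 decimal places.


Geodesic distance on Bernoulli manifold:
d(p1,p2) = 2*arccos(sqrt(p1*p2) + sqrt((1-p1)*(1-p2))).
sqrt(p1*p2) = sqrt(0.05*0.3) = 0.122474.
sqrt((1-p1)*(1-p2)) = sqrt(0.95*0.7) = 0.815475.
arg = 0.122474 + 0.815475 = 0.93795.
d = 2*arccos(0.93795) = 0.7083

0.7083


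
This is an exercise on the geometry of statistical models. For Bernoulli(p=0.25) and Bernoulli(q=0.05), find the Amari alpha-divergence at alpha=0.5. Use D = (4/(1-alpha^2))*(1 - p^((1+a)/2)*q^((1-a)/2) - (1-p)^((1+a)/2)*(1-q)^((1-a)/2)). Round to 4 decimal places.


Amari alpha-divergence:
D = (4/(1-alpha^2))*(1 - p^((1+a)/2)*q^((1-a)/2) - (1-p)^((1+a)/2)*(1-q)^((1-a)/2)).
alpha = 0.5, p = 0.25, q = 0.05.
e1 = (1+alpha)/2 = 0.75, e2 = (1-alpha)/2 = 0.25.
t1 = p^e1 * q^e2 = 0.25^0.75 * 0.05^0.25 = 0.167185.
t2 = (1-p)^e1 * (1-q)^e2 = 0.75^0.75 * 0.95^0.25 = 0.795659.
4/(1-alpha^2) = 5.333333.
D = 5.333333*(1 - 0.167185 - 0.795659) = 0.1982

0.1982


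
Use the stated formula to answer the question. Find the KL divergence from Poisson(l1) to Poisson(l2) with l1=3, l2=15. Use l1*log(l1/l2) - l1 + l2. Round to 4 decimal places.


KL divergence for Poisson:
KL = l1*log(l1/l2) - l1 + l2.
l1 = 3, l2 = 15.
log(3/15) = -1.609438.
l1*log(l1/l2) = 3 * -1.609438 = -4.828314.
KL = -4.828314 - 3 + 15 = 7.1717

7.1717


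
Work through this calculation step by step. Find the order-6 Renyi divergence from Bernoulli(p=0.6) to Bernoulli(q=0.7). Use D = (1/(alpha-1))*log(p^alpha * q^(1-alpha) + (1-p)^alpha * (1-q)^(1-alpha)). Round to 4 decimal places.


Renyi divergence of order alpha between Bernoulli distributions:
D = (1/(alpha-1))*log(p^alpha * q^(1-alpha) + (1-p)^alpha * (1-q)^(1-alpha)).
alpha = 6, p = 0.6, q = 0.7.
p^alpha * q^(1-alpha) = 0.6^6 * 0.7^-5 = 0.277599.
(1-p)^alpha * (1-q)^(1-alpha) = 0.4^6 * 0.3^-5 = 1.685597.
sum = 0.277599 + 1.685597 = 1.963195.
D = (1/5)*log(1.963195) = 0.1349

0.1349


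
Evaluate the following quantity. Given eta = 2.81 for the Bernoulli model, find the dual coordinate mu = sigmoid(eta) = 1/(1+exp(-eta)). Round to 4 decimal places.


Dual coordinate (expectation parameter) for Bernoulli:
mu = 1/(1+exp(-eta)).
eta = 2.81.
exp(-eta) = exp(-2.81) = 0.060205.
mu = 1/(1+0.060205) = 0.9432

0.9432


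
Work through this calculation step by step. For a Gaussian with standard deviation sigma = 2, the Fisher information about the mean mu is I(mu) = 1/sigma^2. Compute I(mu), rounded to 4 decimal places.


The Fisher information for the mean of a normal distribution is I(mu) = 1/sigma^2.
sigma = 2, so sigma^2 = 4.
I(mu) = 1/4 = 0.2500

0.2500


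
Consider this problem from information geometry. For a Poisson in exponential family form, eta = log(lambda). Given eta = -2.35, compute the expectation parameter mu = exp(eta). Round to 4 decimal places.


Expectation parameter for Poisson exponential family:
mu = exp(eta).
eta = -2.35.
mu = exp(-2.35) = 0.0954

0.0954


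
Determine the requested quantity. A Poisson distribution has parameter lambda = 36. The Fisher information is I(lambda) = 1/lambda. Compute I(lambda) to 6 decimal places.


Fisher information for Poisson: I(lambda) = 1/lambda.
lambda = 36.
I(lambda) = 1/36 = 0.027778

0.027778


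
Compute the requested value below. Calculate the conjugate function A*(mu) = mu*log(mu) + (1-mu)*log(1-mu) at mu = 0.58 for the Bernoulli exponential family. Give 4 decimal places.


Legendre transform for Bernoulli:
A*(mu) = mu*log(mu) + (1-mu)*log(1-mu).
mu = 0.58, 1-mu = 0.42.
mu*log(mu) = 0.58*log(0.58) = -0.315942.
(1-mu)*log(1-mu) = 0.42*log(0.42) = -0.36435.
A* = -0.315942 + -0.36435 = -0.6803

-0.6803


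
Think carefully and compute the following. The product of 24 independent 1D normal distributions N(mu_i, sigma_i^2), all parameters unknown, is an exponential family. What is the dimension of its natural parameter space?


Exponential family dimension calculation:
Each univariate normal has two natural parameters (mu/sigma^2 and -1/(2 sigma^2)).
With 24 independent components, dim = 2 * 24 = 48.

48


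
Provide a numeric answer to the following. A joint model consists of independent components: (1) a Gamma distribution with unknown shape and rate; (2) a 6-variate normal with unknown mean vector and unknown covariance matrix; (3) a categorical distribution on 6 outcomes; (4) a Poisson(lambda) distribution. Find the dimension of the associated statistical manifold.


The dimension of a statistical manifold equals the number of free
(independent) real parameters of the model. For a product of independent
blocks the parameter counts add.
- Gamma (shape, rate): 2.
- 6-variate normal: 6 (mean) + 6*7/2 = 21 (symmetric covariance) = 27.
- categorical on 6 outcomes (probabilities sum to 1): 6-1 = 5.
- Poisson (lambda): 1.
Total = 2 + 27 + 5 + 1 = 35.
Dimension = 35

35


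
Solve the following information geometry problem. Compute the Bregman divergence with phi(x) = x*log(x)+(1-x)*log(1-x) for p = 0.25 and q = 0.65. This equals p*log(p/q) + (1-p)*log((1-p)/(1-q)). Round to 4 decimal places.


Bregman divergence with negative entropy generator:
D = p*log(p/q) + (1-p)*log((1-p)/(1-q)).
p = 0.25, q = 0.65.
p*log(p/q) = 0.25*log(0.25/0.65) = -0.238878.
(1-p)*log((1-p)/(1-q)) = 0.75*log(0.75/0.35) = 0.571605.
D = -0.238878 + 0.571605 = 0.3327

0.3327


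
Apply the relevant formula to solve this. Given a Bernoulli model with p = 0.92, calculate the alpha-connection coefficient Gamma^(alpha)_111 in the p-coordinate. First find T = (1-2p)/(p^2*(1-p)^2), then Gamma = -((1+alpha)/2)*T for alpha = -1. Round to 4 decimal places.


Skewness (Amari-Chentsov) tensor: T = (1-2p)/(p^2*(1-p)^2).
p = 0.92, 1-2p = -0.84, p^2 = 0.8464, (1-p)^2 = 0.0064.
T = -0.84/(0.8464 * 0.0064) = -155.068526.
In the p-coordinate, Gamma^(alpha) = Gamma^(0) - (alpha/2)*T with Gamma^(0) = (1/2)*g'(p) = -T/2,
so Gamma^(alpha) = -((1+alpha)/2)*T.
alpha = -1, -(1+alpha)/2 = 0.0.
Gamma = 0.0 * -155.068526 = 0.0000

0.0000


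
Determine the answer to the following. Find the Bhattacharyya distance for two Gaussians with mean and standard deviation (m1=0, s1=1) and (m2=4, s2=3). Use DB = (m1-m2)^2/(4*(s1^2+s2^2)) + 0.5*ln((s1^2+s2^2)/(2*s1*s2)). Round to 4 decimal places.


Bhattacharyya distance between two Gaussians:
DB = (m1-m2)^2/(4*(s1^2+s2^2)) + (1/2)*ln((s1^2+s2^2)/(2*s1*s2)).
(m1-m2)^2 = (-4)^2 = 16.
s1^2+s2^2 = 1 + 9 = 10.
term1 = 16/40 = 0.4.
term2 = 0.5*ln(10/6.0) = 0.255413.
DB = 0.4 + 0.255413 = 0.6554

0.6554


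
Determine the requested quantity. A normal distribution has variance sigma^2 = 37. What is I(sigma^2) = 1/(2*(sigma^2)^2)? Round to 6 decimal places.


Fisher information for variance: I(sigma^2) = 1/(2*sigma^4).
sigma^2 = 37, so sigma^4 = 1369.
I = 1/(2*1369) = 1/2738 = 0.000365

0.000365


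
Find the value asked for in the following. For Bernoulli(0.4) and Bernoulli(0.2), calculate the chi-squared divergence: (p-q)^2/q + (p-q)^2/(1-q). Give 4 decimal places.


Chi-squared divergence between Bernoulli distributions:
chi^2 = (p-q)^2/q + (p-q)^2/(1-q).
p = 0.4, q = 0.2, p-q = 0.2.
(p-q)^2 = 0.04.
term1 = 0.04/0.2 = 0.2.
term2 = 0.04/0.8 = 0.05.
chi^2 = 0.2 + 0.05 = 0.2500

0.2500


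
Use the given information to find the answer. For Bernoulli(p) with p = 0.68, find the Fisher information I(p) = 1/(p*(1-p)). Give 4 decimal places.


For Bernoulli(p), Fisher information is I(p) = 1/(p*(1-p)).
p = 0.68, 1-p = 0.32.
p*(1-p) = 0.2176.
I(p) = 1/0.2176 = 4.5956

4.5956


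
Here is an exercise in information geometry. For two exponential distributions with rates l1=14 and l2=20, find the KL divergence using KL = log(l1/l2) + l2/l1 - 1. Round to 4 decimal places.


KL divergence for exponential family:
KL = log(l1/l2) + l2/l1 - 1.
log(14/20) = -0.356675.
20/14 = 1.428571.
KL = -0.356675 + 1.428571 - 1 = 0.0719

0.0719


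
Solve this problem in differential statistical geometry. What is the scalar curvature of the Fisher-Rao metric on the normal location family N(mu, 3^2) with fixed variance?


This family has a single free parameter, so its statistical manifold
is 1-dimensional. The Riemann curvature tensor of any 1-dimensional
Riemannian manifold vanishes identically, so R = 0.

0


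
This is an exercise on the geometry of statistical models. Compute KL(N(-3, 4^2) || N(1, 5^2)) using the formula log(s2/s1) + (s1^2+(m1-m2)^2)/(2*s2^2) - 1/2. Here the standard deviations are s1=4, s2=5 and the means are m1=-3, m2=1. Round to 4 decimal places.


KL divergence between normal distributions:
KL = log(s2/s1) + (s1^2 + (m1-m2)^2)/(2*s2^2) - 1/2.
log(5/4) = 0.223144.
(4^2 + (-3-1)^2)/(2*5^2) = (16 + 16)/50 = 0.64.
KL = 0.223144 + 0.64 - 0.5 = 0.3631

0.3631


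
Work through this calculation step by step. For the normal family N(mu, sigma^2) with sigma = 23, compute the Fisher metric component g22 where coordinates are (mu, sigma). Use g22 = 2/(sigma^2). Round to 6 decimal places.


For the 2-parameter normal family, the Fisher metric has:
  g11 = 1/sigma^2, g22 = 2/sigma^2.
sigma = 23, sigma^2 = 529.
g22 = 0.003781

0.003781


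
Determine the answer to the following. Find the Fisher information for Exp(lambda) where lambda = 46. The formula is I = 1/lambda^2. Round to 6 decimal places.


Fisher information for exponential: I(lambda) = 1/lambda^2.
lambda = 46, lambda^2 = 2116.
I = 1/2116 = 0.000473

0.000473


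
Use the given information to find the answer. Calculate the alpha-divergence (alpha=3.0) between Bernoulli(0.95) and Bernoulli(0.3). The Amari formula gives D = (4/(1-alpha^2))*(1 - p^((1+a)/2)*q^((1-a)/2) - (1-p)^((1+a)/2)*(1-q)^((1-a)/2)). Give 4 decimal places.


Amari alpha-divergence:
D = (4/(1-alpha^2))*(1 - p^((1+a)/2)*q^((1-a)/2) - (1-p)^((1+a)/2)*(1-q)^((1-a)/2)).
alpha = 3.0, p = 0.95, q = 0.3.
e1 = (1+alpha)/2 = 2.0, e2 = (1-alpha)/2 = -1.0.
t1 = p^e1 * q^e2 = 0.95^2.0 * 0.3^-1.0 = 3.008333.
t2 = (1-p)^e1 * (1-q)^e2 = 0.05^2.0 * 0.7^-1.0 = 0.003571.
4/(1-alpha^2) = -0.5.
D = -0.5*(1 - 3.008333 - 0.003571) = 1.0060

1.0060


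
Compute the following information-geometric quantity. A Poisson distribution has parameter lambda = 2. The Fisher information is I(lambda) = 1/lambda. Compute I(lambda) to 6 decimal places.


Fisher information for Poisson: I(lambda) = 1/lambda.
lambda = 2.
I(lambda) = 1/2 = 0.500000

0.500000


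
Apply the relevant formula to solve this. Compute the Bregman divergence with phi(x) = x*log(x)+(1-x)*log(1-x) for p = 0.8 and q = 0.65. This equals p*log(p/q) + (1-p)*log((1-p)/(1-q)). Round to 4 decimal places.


Bregman divergence with negative entropy generator:
D = p*log(p/q) + (1-p)*log((1-p)/(1-q)).
p = 0.8, q = 0.65.
p*log(p/q) = 0.8*log(0.8/0.65) = 0.166111.
(1-p)*log((1-p)/(1-q)) = 0.2*log(0.2/0.35) = -0.111923.
D = 0.166111 + -0.111923 = 0.0542

0.0542


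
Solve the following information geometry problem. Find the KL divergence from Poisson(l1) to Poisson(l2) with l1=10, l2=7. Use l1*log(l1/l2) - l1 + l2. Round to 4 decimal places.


KL divergence for Poisson:
KL = l1*log(l1/l2) - l1 + l2.
l1 = 10, l2 = 7.
log(10/7) = 0.356675.
l1*log(l1/l2) = 10 * 0.356675 = 3.566749.
KL = 3.566749 - 10 + 7 = 0.5667

0.5667


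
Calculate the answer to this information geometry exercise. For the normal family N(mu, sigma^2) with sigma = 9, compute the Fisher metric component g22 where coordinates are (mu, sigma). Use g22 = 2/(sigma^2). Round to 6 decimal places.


For the 2-parameter normal family, the Fisher metric has:
  g11 = 1/sigma^2, g22 = 2/sigma^2.
sigma = 9, sigma^2 = 81.
g22 = 0.024691

0.024691


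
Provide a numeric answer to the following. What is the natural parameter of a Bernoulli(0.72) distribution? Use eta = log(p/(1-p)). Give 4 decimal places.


Natural parameter for Bernoulli: eta = log(p/(1-p)).
p = 0.72, 1-p = 0.28.
p/(1-p) = 2.571429.
eta = log(2.571429) = 0.9445

0.9445


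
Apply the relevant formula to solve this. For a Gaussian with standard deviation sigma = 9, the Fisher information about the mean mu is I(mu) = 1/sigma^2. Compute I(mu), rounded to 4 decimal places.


The Fisher information for the mean of a normal distribution is I(mu) = 1/sigma^2.
sigma = 9, so sigma^2 = 81.
I(mu) = 1/81 = 0.0123

0.0123


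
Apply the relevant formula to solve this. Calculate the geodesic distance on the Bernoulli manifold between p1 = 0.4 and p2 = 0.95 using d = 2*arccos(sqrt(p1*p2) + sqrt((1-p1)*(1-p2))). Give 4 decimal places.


Geodesic distance on Bernoulli manifold:
d(p1,p2) = 2*arccos(sqrt(p1*p2) + sqrt((1-p1)*(1-p2))).
sqrt(p1*p2) = sqrt(0.4*0.95) = 0.616441.
sqrt((1-p1)*(1-p2)) = sqrt(0.6*0.05) = 0.173205.
arg = 0.616441 + 0.173205 = 0.789646.
d = 2*arccos(0.789646) = 1.3211

1.3211


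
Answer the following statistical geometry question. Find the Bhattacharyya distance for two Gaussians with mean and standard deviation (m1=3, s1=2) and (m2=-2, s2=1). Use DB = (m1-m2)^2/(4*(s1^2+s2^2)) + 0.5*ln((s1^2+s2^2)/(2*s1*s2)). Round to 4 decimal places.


Bhattacharyya distance between two Gaussians:
DB = (m1-m2)^2/(4*(s1^2+s2^2)) + (1/2)*ln((s1^2+s2^2)/(2*s1*s2)).
(m1-m2)^2 = (5)^2 = 25.
s1^2+s2^2 = 4 + 1 = 5.
term1 = 25/20 = 1.25.
term2 = 0.5*ln(5/4.0) = 0.111572.
DB = 1.25 + 0.111572 = 1.3616

1.3616


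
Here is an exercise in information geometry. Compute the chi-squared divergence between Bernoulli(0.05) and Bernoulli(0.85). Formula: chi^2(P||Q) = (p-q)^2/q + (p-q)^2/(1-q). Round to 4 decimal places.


Chi-squared divergence between Bernoulli distributions:
chi^2 = (p-q)^2/q + (p-q)^2/(1-q).
p = 0.05, q = 0.85, p-q = -0.8.
(p-q)^2 = 0.64.
term1 = 0.64/0.85 = 0.752941.
term2 = 0.64/0.15 = 4.266667.
chi^2 = 0.752941 + 4.266667 = 5.0196

5.0196


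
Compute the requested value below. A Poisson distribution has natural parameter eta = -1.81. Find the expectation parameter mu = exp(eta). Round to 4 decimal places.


Expectation parameter for Poisson exponential family:
mu = exp(eta).
eta = -1.81.
mu = exp(-1.81) = 0.1637

0.1637


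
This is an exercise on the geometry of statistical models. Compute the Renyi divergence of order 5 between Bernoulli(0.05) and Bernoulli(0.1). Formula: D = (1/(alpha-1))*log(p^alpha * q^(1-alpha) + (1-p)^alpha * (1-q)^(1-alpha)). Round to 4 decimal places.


Renyi divergence of order alpha between Bernoulli distributions:
D = (1/(alpha-1))*log(p^alpha * q^(1-alpha) + (1-p)^alpha * (1-q)^(1-alpha)).
alpha = 5, p = 0.05, q = 0.1.
p^alpha * q^(1-alpha) = 0.05^5 * 0.1^-4 = 0.003125.
(1-p)^alpha * (1-q)^(1-alpha) = 0.95^5 * 0.9^-4 = 1.179364.
sum = 0.003125 + 1.179364 = 1.182489.
D = (1/4)*log(1.182489) = 0.0419

0.0419


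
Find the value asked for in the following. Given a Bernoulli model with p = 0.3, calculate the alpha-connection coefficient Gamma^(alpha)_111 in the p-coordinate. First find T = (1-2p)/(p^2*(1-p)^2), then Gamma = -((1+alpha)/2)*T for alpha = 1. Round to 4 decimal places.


Skewness (Amari-Chentsov) tensor: T = (1-2p)/(p^2*(1-p)^2).
p = 0.3, 1-2p = 0.4, p^2 = 0.09, (1-p)^2 = 0.49.
T = 0.4/(0.09 * 0.49) = 9.070295.
In the p-coordinate, Gamma^(alpha) = Gamma^(0) - (alpha/2)*T with Gamma^(0) = (1/2)*g'(p) = -T/2,
so Gamma^(alpha) = -((1+alpha)/2)*T.
alpha = 1, -(1+alpha)/2 = -1.0.
Gamma = -1.0 * 9.070295 = -9.0703

-9.0703


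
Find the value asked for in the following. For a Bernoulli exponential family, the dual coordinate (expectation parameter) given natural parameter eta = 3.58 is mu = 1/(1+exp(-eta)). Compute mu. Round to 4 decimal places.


Dual coordinate (expectation parameter) for Bernoulli:
mu = 1/(1+exp(-eta)).
eta = 3.58.
exp(-eta) = exp(-3.58) = 0.027876.
mu = 1/(1+0.027876) = 0.9729

0.9729


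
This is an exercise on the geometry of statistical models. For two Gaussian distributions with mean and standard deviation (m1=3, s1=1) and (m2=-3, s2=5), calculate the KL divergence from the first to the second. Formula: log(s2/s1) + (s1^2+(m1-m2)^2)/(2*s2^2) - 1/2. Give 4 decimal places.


KL divergence between normal distributions:
KL = log(s2/s1) + (s1^2 + (m1-m2)^2)/(2*s2^2) - 1/2.
log(5/1) = 1.609438.
(1^2 + (3--3)^2)/(2*5^2) = (1 + 36)/50 = 0.74.
KL = 1.609438 + 0.74 - 0.5 = 1.8494

1.8494


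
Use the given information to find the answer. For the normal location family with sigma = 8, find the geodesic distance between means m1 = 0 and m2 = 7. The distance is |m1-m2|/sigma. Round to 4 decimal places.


On the fixed-variance normal subfamily, geodesic distance = |m1-m2|/sigma.
|0 - 7| = 7.
sigma = 8.
d = 7/8 = 0.8750

0.8750


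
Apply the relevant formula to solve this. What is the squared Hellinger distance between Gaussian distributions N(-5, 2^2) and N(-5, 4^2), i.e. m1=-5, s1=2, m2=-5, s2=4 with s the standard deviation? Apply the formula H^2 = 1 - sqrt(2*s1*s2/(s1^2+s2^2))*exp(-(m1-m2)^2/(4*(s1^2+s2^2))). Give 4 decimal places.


Squared Hellinger distance for Gaussians:
H^2 = 1 - sqrt(2*s1*s2/(s1^2+s2^2)) * exp(-(m1-m2)^2/(4*(s1^2+s2^2))).
s1^2 = 4, s2^2 = 16, s1^2+s2^2 = 20.
sqrt(2*2*4/(20)) = 0.894427.
(m1-m2)^2 = (0)^2 = 0.
exp(-0/(4*20)) = exp(0.0) = 1.0.
H^2 = 1 - 0.894427*1.0 = 0.1056

0.1056


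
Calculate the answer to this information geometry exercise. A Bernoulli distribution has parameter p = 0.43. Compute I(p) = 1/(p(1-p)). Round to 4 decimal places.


For Bernoulli(p), Fisher information is I(p) = 1/(p*(1-p)).
p = 0.43, 1-p = 0.57.
p*(1-p) = 0.2451.
I(p) = 1/0.2451 = 4.0800

4.0800


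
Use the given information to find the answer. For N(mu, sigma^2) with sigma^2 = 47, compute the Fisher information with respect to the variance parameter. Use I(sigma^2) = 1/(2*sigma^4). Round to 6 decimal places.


Fisher information for variance: I(sigma^2) = 1/(2*sigma^4).
sigma^2 = 47, so sigma^4 = 2209.
I = 1/(2*2209) = 1/4418 = 0.000226

0.000226


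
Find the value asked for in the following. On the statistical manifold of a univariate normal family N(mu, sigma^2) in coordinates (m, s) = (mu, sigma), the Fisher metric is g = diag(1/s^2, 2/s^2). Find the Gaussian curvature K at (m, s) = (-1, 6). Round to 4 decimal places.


The metric has the form g = (A dm^2 + B ds^2)/s^2 with A = 1, B = 2.
Substitute u = sqrt(A/B)*m: g = B*(du^2 + ds^2)/s^2, i.e. B times the
Poincare upper half-plane metric, which has constant Gaussian curvature -1.
Scaling a 2D metric by a constant c divides the Gaussian curvature by c,
so K = -1/B = -1/(2) = -0.5000 everywhere (the point (m, s) = (-1, 6) is irrelevant:
the curvature is constant).
The requested Gaussian curvature is K = -0.5000.

-0.5000


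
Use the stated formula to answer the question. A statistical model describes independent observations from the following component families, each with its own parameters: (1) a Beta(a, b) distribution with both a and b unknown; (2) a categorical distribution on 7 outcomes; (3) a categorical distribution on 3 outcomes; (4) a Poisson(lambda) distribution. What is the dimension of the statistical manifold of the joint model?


The dimension of a statistical manifold equals the number of free
(independent) real parameters of the model. For a product of independent
blocks the parameter counts add.
- Beta (a, b): 2.
- categorical on 7 outcomes (probabilities sum to 1): 7-1 = 6.
- categorical on 3 outcomes (probabilities sum to 1): 3-1 = 2.
- Poisson (lambda): 1.
Total = 2 + 6 + 2 + 1 = 11.
Dimension = 11

11


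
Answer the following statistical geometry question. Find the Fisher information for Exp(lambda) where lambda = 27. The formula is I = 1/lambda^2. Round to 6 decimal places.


Fisher information for exponential: I(lambda) = 1/lambda^2.
lambda = 27, lambda^2 = 729.
I = 1/729 = 0.001372

0.001372


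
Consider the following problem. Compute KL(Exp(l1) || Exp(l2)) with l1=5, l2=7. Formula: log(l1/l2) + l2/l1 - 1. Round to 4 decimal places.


KL divergence for exponential family:
KL = log(l1/l2) + l2/l1 - 1.
log(5/7) = -0.336472.
7/5 = 1.4.
KL = -0.336472 + 1.4 - 1 = 0.0635

0.0635


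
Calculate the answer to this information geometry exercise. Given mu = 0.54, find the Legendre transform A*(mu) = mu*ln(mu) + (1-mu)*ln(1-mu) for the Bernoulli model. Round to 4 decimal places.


Legendre transform for Bernoulli:
A*(mu) = mu*log(mu) + (1-mu)*log(1-mu).
mu = 0.54, 1-mu = 0.46.
mu*log(mu) = 0.54*log(0.54) = -0.332741.
(1-mu)*log(1-mu) = 0.46*log(0.46) = -0.357203.
A* = -0.332741 + -0.357203 = -0.6899

-0.6899


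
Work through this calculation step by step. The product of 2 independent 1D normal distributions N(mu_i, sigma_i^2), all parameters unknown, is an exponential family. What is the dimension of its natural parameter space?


Exponential family dimension calculation:
Each univariate normal has two natural parameters (mu/sigma^2 and -1/(2 sigma^2)).
With 2 independent components, dim = 2 * 2 = 4.

4


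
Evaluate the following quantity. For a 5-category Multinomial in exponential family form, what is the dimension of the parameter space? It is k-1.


Exponential family dimension calculation:
For Multinomial with k=5 categories, dim = k-1 = 4.

4


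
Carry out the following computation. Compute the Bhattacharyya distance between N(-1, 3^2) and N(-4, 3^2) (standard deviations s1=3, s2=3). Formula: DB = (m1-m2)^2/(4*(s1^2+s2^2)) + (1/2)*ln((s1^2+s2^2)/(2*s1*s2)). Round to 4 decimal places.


Bhattacharyya distance between two Gaussians:
DB = (m1-m2)^2/(4*(s1^2+s2^2)) + (1/2)*ln((s1^2+s2^2)/(2*s1*s2)).
(m1-m2)^2 = (3)^2 = 9.
s1^2+s2^2 = 9 + 9 = 18.
term1 = 9/72 = 0.125.
term2 = 0.5*ln(18/18.0) = 0.0.
DB = 0.125 + 0.0 = 0.1250

0.1250


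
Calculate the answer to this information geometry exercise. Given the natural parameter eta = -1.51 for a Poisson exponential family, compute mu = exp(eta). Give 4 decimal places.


Expectation parameter for Poisson exponential family:
mu = exp(eta).
eta = -1.51.
mu = exp(-1.51) = 0.2209

0.2209


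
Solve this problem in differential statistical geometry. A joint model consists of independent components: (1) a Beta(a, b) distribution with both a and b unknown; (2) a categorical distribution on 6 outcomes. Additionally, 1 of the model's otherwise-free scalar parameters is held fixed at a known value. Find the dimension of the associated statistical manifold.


The dimension of a statistical manifold equals the number of free
(independent) real parameters of the model. For a product of independent
blocks the parameter counts add.
- Beta (a, b): 2.
- categorical on 6 outcomes (probabilities sum to 1): 6-1 = 5.
Total = 2 + 5 = 7.
1 parameter(s) fixed at known values: 7 - 1 = 6.
Dimension = 6

6


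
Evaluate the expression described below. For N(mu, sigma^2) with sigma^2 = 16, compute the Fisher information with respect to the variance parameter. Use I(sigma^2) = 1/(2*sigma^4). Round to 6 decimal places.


Fisher information for variance: I(sigma^2) = 1/(2*sigma^4).
sigma^2 = 16, so sigma^4 = 256.
I = 1/(2*256) = 1/512 = 0.001953

0.001953


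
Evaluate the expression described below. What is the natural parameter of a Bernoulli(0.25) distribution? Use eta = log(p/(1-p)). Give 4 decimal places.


Natural parameter for Bernoulli: eta = log(p/(1-p)).
p = 0.25, 1-p = 0.75.
p/(1-p) = 0.333333.
eta = log(0.333333) = -1.0986

-1.0986


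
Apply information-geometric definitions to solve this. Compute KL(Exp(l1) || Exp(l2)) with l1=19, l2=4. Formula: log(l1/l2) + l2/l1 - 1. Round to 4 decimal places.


KL divergence for exponential family:
KL = log(l1/l2) + l2/l1 - 1.
log(19/4) = 1.558145.
4/19 = 0.210526.
KL = 1.558145 + 0.210526 - 1 = 0.7687

0.7687


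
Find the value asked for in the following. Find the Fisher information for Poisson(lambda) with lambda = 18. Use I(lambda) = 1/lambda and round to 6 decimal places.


Fisher information for Poisson: I(lambda) = 1/lambda.
lambda = 18.
I(lambda) = 1/18 = 0.055556

0.055556


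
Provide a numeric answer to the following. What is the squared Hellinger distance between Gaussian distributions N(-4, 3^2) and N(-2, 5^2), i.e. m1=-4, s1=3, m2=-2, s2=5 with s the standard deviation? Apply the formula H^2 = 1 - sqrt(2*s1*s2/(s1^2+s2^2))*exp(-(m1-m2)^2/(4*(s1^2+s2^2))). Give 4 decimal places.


Squared Hellinger distance for Gaussians:
H^2 = 1 - sqrt(2*s1*s2/(s1^2+s2^2)) * exp(-(m1-m2)^2/(4*(s1^2+s2^2))).
s1^2 = 9, s2^2 = 25, s1^2+s2^2 = 34.
sqrt(2*3*5/(34)) = 0.939336.
(m1-m2)^2 = (-2)^2 = 4.
exp(-4/(4*34)) = exp(-0.029412) = 0.971017.
H^2 = 1 - 0.939336*0.971017 = 0.0879

0.0879


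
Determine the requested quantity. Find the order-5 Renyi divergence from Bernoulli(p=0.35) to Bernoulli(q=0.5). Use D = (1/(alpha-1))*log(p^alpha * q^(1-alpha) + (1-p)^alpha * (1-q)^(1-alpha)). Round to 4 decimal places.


Renyi divergence of order alpha between Bernoulli distributions:
D = (1/(alpha-1))*log(p^alpha * q^(1-alpha) + (1-p)^alpha * (1-q)^(1-alpha)).
alpha = 5, p = 0.35, q = 0.5.
p^alpha * q^(1-alpha) = 0.35^5 * 0.5^-4 = 0.084035.
(1-p)^alpha * (1-q)^(1-alpha) = 0.65^5 * 0.5^-4 = 1.856465.
sum = 0.084035 + 1.856465 = 1.9405.
D = (1/4)*log(1.9405) = 0.1657

0.1657


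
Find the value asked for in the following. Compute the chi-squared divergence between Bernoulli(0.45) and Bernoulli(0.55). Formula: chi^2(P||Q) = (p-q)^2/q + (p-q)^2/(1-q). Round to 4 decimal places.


Chi-squared divergence between Bernoulli distributions:
chi^2 = (p-q)^2/q + (p-q)^2/(1-q).
p = 0.45, q = 0.55, p-q = -0.1.
(p-q)^2 = 0.01.
term1 = 0.01/0.55 = 0.018182.
term2 = 0.01/0.45 = 0.022222.
chi^2 = 0.018182 + 0.022222 = 0.0404

0.0404


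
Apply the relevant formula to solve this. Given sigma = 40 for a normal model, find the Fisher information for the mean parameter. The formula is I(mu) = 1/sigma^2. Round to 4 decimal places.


The Fisher information for the mean of a normal distribution is I(mu) = 1/sigma^2.
sigma = 40, so sigma^2 = 1600.
I(mu) = 1/1600 = 0.0006

0.0006


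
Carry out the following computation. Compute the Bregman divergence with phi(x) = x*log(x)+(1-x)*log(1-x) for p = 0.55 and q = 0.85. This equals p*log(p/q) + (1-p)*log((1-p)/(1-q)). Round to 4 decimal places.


Bregman divergence with negative entropy generator:
D = p*log(p/q) + (1-p)*log((1-p)/(1-q)).
p = 0.55, q = 0.85.
p*log(p/q) = 0.55*log(0.55/0.85) = -0.239425.
(1-p)*log((1-p)/(1-q)) = 0.45*log(0.45/0.15) = 0.494376.
D = -0.239425 + 0.494376 = 0.2550

0.2550


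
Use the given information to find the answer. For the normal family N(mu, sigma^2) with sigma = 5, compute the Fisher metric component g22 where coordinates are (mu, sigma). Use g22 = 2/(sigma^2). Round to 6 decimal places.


For the 2-parameter normal family, the Fisher metric has:
  g11 = 1/sigma^2, g22 = 2/sigma^2.
sigma = 5, sigma^2 = 25.
g22 = 0.080000

0.080000


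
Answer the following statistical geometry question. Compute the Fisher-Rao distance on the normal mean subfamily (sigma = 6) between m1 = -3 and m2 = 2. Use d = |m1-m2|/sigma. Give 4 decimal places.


On the fixed-variance normal subfamily, geodesic distance = |m1-m2|/sigma.
|-3 - 2| = 5.
sigma = 6.
d = 5/6 = 0.8333

0.8333
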